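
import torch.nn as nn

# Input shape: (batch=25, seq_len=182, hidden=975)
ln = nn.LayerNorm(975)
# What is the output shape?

Input shape: (25, 182, 975)
Output shape: (25, 182, 975)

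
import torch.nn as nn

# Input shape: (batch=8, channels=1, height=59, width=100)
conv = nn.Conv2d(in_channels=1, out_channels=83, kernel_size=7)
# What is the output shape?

Input shape: (8, 1, 59, 100)
Output shape: (8, 83, 53, 94)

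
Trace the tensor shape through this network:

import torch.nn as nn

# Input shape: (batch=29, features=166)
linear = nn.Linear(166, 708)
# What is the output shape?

Input shape: (29, 166)
Output shape: (29, 708)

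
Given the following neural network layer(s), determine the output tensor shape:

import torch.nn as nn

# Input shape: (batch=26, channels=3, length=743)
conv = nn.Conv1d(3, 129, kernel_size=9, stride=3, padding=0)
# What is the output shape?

Input shape: (26, 3, 743)
Output shape: (26, 129, 245)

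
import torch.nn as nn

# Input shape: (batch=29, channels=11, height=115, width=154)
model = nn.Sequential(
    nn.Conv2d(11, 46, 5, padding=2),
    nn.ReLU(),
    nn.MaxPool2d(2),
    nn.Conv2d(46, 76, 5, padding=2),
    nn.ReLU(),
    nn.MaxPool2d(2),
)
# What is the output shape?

Input shape: (29, 11, 115, 154)
  -> after first Conv2d: (29, 46, 115, 154)
  -> after first MaxPool2d: (29, 46, 57, 77)
  -> after second Conv2d: (29, 76, 57, 77)
Output shape: (29, 76, 28, 38)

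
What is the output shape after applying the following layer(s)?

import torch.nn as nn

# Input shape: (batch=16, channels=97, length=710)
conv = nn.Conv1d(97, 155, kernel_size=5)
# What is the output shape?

Input shape: (16, 97, 710)
Output shape: (16, 155, 706)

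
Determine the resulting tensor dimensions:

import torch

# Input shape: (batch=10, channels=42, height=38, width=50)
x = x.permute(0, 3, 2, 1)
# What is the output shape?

Input shape: (10, 42, 38, 50)
Output shape: (10, 50, 38, 42)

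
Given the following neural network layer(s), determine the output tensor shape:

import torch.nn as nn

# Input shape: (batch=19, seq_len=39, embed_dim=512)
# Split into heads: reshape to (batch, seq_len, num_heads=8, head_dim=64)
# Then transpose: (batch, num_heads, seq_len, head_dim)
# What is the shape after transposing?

Input shape: (19, 39, 512)
  -> after reshape: (19, 39, 8, 64)
Output shape: (19, 8, 39, 64)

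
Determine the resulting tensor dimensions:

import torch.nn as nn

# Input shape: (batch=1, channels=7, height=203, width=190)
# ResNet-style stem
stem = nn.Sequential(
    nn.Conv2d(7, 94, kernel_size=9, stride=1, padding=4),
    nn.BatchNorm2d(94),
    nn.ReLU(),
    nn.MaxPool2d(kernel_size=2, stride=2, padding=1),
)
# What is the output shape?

Input shape: (1, 7, 203, 190)
  -> after Conv2d 9x9 stride=1: (1, 94, 203, 190)
Output shape: (1, 94, 102, 96)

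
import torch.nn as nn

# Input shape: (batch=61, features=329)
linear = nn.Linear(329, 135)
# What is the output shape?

Input shape: (61, 329)
Output shape: (61, 135)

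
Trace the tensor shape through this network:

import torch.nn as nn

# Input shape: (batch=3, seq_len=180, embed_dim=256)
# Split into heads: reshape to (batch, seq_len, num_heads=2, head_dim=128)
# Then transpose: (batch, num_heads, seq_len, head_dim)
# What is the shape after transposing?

Input shape: (3, 180, 256)
  -> after reshape: (3, 180, 2, 128)
Output shape: (3, 2, 180, 128)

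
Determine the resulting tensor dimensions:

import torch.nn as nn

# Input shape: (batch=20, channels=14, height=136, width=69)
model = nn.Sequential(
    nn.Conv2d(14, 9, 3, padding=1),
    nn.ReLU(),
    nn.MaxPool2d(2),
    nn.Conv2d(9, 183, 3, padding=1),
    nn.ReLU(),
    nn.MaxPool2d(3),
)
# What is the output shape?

Input shape: (20, 14, 136, 69)
  -> after first Conv2d: (20, 9, 136, 69)
  -> after first MaxPool2d: (20, 9, 68, 34)
  -> after second Conv2d: (20, 183, 68, 34)
Output shape: (20, 183, 22, 11)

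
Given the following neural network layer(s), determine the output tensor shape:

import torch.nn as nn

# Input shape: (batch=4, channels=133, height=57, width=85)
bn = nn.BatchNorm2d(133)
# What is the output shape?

Input shape: (4, 133, 57, 85)
Output shape: (4, 133, 57, 85)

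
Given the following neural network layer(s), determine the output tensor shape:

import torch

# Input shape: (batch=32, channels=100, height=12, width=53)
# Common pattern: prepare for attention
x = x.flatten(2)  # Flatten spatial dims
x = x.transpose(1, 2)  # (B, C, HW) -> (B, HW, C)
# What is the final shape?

Input shape: (32, 100, 12, 53)
  -> after flatten(2): (32, 100, 636)
Output shape: (32, 636, 100)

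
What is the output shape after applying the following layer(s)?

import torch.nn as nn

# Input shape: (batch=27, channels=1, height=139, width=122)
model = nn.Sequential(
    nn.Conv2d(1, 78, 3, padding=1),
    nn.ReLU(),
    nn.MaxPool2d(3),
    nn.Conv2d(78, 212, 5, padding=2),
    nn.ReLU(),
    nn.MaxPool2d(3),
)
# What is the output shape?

Input shape: (27, 1, 139, 122)
  -> after first Conv2d: (27, 78, 139, 122)
  -> after first MaxPool2d: (27, 78, 46, 40)
  -> after second Conv2d: (27, 212, 46, 40)
Output shape: (27, 212, 15, 13)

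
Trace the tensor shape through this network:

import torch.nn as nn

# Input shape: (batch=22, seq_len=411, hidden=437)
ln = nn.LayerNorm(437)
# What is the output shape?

Input shape: (22, 411, 437)
Output shape: (22, 411, 437)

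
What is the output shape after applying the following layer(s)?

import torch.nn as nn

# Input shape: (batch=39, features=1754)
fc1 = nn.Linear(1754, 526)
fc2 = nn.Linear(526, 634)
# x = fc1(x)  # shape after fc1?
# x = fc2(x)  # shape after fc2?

Input shape: (39, 1754)
  -> after fc1: (39, 526)
Output shape: (39, 634)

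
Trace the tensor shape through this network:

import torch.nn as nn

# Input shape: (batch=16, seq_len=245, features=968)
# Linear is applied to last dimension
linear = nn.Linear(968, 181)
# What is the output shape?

Input shape: (16, 245, 968)
Output shape: (16, 245, 181)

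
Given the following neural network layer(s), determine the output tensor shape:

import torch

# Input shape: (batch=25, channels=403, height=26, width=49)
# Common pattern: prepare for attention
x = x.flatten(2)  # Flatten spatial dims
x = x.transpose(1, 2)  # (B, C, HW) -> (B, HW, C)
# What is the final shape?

Input shape: (25, 403, 26, 49)
  -> after flatten(2): (25, 403, 1274)
Output shape: (25, 1274, 403)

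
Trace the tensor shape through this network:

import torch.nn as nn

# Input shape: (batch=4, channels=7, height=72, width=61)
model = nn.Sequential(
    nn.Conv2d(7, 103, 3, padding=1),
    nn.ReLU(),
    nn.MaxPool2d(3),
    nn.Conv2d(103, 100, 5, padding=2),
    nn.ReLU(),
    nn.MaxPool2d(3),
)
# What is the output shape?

Input shape: (4, 7, 72, 61)
  -> after first Conv2d: (4, 103, 72, 61)
  -> after first MaxPool2d: (4, 103, 24, 20)
  -> after second Conv2d: (4, 100, 24, 20)
Output shape: (4, 100, 8, 6)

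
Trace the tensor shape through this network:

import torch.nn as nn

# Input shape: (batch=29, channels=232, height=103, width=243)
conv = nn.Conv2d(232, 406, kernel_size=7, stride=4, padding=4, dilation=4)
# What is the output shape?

Input shape: (29, 232, 103, 243)
Output shape: (29, 406, 22, 57)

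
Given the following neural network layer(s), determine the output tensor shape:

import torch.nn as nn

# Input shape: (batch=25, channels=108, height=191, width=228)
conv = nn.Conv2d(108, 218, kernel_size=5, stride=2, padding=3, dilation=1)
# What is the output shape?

Input shape: (25, 108, 191, 228)
Output shape: (25, 218, 97, 115)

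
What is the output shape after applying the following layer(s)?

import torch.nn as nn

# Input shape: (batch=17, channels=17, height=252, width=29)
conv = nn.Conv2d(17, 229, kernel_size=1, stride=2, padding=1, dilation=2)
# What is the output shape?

Input shape: (17, 17, 252, 29)
Output shape: (17, 229, 127, 16)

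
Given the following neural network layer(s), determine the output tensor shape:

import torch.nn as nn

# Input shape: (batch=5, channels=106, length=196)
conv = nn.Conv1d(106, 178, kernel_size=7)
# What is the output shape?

Input shape: (5, 106, 196)
Output shape: (5, 178, 190)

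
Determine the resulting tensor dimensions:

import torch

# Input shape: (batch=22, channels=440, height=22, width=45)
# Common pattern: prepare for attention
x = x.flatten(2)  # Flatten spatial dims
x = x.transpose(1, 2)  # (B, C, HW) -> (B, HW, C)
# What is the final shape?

Input shape: (22, 440, 22, 45)
  -> after flatten(2): (22, 440, 990)
Output shape: (22, 990, 440)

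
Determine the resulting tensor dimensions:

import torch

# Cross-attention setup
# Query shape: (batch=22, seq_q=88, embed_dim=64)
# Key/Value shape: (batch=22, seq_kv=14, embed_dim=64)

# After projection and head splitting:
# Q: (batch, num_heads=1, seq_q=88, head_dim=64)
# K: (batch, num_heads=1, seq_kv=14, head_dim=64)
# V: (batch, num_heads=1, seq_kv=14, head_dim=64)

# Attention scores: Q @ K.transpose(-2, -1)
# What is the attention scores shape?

Input shape: (22, 88, 64)
Output shape: (22, 1, 88, 14)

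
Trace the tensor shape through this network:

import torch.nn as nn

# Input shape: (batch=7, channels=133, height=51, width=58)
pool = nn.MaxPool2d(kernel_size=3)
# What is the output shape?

Input shape: (7, 133, 51, 58)
Output shape: (7, 133, 17, 19)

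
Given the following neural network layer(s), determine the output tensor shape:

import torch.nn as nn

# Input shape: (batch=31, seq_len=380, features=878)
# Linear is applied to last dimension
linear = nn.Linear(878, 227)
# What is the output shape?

Input shape: (31, 380, 878)
Output shape: (31, 380, 227)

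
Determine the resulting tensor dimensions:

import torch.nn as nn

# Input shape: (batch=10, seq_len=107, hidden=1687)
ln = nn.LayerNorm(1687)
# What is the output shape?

Input shape: (10, 107, 1687)
Output shape: (10, 107, 1687)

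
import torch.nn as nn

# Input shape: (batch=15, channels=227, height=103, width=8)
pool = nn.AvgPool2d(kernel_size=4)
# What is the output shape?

Input shape: (15, 227, 103, 8)
Output shape: (15, 227, 25, 2)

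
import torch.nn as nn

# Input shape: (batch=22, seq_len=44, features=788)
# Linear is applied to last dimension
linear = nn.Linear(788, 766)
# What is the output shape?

Input shape: (22, 44, 788)
Output shape: (22, 44, 766)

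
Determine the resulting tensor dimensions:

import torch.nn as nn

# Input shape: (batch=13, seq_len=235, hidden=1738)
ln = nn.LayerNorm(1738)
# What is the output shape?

Input shape: (13, 235, 1738)
Output shape: (13, 235, 1738)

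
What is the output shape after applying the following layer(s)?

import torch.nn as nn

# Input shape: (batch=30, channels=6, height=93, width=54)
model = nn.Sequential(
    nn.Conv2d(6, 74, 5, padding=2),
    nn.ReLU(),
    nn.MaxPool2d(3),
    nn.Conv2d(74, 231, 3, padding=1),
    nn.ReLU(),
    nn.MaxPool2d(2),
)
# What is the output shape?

Input shape: (30, 6, 93, 54)
  -> after first Conv2d: (30, 74, 93, 54)
  -> after first MaxPool2d: (30, 74, 31, 18)
  -> after second Conv2d: (30, 231, 31, 18)
Output shape: (30, 231, 15, 9)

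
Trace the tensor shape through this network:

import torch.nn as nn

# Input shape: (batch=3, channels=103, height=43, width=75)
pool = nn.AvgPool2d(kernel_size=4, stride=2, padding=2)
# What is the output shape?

Input shape: (3, 103, 43, 75)
Output shape: (3, 103, 22, 38)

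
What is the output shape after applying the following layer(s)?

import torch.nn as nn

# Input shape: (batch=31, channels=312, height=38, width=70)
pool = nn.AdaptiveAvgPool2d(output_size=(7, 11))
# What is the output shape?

Input shape: (31, 312, 38, 70)
Output shape: (31, 312, 7, 11)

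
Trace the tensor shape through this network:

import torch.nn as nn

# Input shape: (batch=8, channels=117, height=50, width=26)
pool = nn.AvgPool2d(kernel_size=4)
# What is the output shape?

Input shape: (8, 117, 50, 26)
Output shape: (8, 117, 12, 6)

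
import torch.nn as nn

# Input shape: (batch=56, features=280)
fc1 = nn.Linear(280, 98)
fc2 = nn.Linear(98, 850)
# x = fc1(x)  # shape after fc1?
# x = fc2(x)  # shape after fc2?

Input shape: (56, 280)
  -> after fc1: (56, 98)
Output shape: (56, 850)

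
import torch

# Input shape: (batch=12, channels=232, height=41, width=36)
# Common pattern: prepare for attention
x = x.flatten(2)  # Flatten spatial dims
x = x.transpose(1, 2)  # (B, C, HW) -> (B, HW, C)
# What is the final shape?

Input shape: (12, 232, 41, 36)
  -> after flatten(2): (12, 232, 1476)
Output shape: (12, 1476, 232)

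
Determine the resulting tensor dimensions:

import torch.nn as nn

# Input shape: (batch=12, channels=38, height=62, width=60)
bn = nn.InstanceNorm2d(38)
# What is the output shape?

Input shape: (12, 38, 62, 60)
Output shape: (12, 38, 62, 60)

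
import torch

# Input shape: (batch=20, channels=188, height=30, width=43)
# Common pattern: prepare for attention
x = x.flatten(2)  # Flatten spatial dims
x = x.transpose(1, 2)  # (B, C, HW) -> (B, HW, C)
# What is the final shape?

Input shape: (20, 188, 30, 43)
  -> after flatten(2): (20, 188, 1290)
Output shape: (20, 1290, 188)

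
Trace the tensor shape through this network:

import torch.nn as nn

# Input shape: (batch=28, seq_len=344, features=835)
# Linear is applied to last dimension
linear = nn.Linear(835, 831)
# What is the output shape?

Input shape: (28, 344, 835)
Output shape: (28, 344, 831)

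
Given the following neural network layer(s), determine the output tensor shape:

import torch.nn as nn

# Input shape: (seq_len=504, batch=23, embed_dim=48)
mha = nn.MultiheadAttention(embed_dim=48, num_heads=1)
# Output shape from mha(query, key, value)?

Input shape: (504, 23, 48)
Output shape: (504, 23, 48)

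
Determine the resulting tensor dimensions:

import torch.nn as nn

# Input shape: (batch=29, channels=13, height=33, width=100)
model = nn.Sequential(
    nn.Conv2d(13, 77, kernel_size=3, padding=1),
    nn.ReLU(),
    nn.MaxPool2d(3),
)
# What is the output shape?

Input shape: (29, 13, 33, 100)
  -> after Conv2d: (29, 77, 33, 100)
  -> after ReLU: (29, 77, 33, 100)
Output shape: (29, 77, 11, 33)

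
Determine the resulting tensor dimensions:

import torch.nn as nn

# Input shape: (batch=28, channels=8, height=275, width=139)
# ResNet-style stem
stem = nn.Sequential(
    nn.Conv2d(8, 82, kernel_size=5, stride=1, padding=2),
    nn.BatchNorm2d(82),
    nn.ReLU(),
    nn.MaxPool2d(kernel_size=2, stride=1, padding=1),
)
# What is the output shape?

Input shape: (28, 8, 275, 139)
  -> after Conv2d 5x5 stride=1: (28, 82, 275, 139)
Output shape: (28, 82, 276, 140)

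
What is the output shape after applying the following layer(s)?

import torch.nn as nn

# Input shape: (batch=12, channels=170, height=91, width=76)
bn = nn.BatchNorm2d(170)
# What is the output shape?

Input shape: (12, 170, 91, 76)
Output shape: (12, 170, 91, 76)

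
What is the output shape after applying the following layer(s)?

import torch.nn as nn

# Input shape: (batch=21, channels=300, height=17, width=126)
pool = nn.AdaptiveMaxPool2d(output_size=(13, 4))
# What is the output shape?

Input shape: (21, 300, 17, 126)
Output shape: (21, 300, 13, 4)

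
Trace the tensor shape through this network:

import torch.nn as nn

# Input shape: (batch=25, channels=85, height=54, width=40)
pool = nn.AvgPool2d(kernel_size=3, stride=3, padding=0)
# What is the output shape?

Input shape: (25, 85, 54, 40)
Output shape: (25, 85, 18, 13)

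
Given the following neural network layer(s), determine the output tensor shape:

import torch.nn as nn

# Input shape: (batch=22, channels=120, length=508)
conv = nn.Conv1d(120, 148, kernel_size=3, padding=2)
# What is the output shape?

Input shape: (22, 120, 508)
Output shape: (22, 148, 510)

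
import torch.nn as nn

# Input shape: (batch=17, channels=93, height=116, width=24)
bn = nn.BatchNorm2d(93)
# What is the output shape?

Input shape: (17, 93, 116, 24)
Output shape: (17, 93, 116, 24)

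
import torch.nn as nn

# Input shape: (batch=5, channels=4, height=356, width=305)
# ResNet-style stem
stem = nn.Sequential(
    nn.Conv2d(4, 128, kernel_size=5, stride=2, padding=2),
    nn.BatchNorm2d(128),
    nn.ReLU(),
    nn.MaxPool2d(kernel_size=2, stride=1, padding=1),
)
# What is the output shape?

Input shape: (5, 4, 356, 305)
  -> after Conv2d 5x5 stride=2: (5, 128, 178, 153)
Output shape: (5, 128, 179, 154)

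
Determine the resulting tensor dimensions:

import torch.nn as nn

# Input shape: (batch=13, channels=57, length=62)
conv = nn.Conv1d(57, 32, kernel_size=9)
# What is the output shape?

Input shape: (13, 57, 62)
Output shape: (13, 32, 54)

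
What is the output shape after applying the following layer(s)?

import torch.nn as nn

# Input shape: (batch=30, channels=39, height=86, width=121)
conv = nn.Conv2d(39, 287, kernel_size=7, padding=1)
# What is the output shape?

Input shape: (30, 39, 86, 121)
Output shape: (30, 287, 82, 117)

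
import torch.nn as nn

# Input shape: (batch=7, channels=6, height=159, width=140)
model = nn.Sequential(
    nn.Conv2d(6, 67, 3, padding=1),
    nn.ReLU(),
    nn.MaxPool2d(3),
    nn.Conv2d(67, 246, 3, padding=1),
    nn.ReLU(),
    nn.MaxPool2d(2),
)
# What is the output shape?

Input shape: (7, 6, 159, 140)
  -> after first Conv2d: (7, 67, 159, 140)
  -> after first MaxPool2d: (7, 67, 53, 46)
  -> after second Conv2d: (7, 246, 53, 46)
Output shape: (7, 246, 26, 23)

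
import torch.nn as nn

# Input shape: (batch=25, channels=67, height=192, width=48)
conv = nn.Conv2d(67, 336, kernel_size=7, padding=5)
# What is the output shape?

Input shape: (25, 67, 192, 48)
Output shape: (25, 336, 196, 52)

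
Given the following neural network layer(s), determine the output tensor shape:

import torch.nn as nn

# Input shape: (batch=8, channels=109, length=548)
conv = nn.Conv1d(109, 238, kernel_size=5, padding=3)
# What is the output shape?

Input shape: (8, 109, 548)
Output shape: (8, 238, 550)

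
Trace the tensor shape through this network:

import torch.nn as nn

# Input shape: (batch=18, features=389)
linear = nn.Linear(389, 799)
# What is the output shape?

Input shape: (18, 389)
Output shape: (18, 799)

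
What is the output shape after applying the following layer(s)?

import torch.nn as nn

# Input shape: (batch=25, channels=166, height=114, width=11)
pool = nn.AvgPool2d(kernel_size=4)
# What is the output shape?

Input shape: (25, 166, 114, 11)
Output shape: (25, 166, 28, 2)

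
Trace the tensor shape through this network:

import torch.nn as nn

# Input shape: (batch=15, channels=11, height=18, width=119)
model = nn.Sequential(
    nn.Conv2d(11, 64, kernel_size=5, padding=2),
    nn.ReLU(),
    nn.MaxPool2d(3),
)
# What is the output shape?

Input shape: (15, 11, 18, 119)
  -> after Conv2d: (15, 64, 18, 119)
  -> after ReLU: (15, 64, 18, 119)
Output shape: (15, 64, 6, 39)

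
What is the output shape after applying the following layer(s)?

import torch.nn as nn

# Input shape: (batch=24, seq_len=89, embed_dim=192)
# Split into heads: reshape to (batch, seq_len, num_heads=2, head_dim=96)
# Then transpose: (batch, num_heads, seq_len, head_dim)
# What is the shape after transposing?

Input shape: (24, 89, 192)
  -> after reshape: (24, 89, 2, 96)
Output shape: (24, 2, 89, 96)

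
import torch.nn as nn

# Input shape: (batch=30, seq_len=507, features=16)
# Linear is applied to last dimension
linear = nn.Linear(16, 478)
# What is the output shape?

Input shape: (30, 507, 16)
Output shape: (30, 507, 478)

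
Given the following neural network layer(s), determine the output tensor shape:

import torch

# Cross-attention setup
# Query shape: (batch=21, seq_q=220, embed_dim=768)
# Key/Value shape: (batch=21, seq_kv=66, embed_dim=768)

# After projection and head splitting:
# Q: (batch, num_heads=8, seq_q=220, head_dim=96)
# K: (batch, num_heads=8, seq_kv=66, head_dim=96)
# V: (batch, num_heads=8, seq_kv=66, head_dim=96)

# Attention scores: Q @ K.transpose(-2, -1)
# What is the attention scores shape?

Input shape: (21, 220, 768)
Output shape: (21, 8, 220, 66)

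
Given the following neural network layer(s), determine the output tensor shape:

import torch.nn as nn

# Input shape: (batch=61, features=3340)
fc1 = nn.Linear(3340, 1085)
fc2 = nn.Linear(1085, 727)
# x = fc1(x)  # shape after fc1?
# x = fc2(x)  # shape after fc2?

Input shape: (61, 3340)
  -> after fc1: (61, 1085)
Output shape: (61, 727)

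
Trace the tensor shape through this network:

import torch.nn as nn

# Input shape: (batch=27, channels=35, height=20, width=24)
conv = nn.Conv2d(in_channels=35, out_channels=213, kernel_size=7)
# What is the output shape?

Input shape: (27, 35, 20, 24)
Output shape: (27, 213, 14, 18)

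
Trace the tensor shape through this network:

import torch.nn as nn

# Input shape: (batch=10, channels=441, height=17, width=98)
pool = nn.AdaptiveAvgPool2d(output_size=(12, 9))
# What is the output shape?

Input shape: (10, 441, 17, 98)
Output shape: (10, 441, 12, 9)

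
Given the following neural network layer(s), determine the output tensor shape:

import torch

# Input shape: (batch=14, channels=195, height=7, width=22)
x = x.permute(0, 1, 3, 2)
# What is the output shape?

Input shape: (14, 195, 7, 22)
Output shape: (14, 195, 22, 7)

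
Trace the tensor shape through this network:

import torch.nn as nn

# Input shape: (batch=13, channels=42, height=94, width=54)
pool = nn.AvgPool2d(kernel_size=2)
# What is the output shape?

Input shape: (13, 42, 94, 54)
Output shape: (13, 42, 47, 27)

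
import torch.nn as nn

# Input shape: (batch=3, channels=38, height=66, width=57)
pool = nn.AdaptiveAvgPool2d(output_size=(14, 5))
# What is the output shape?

Input shape: (3, 38, 66, 57)
Output shape: (3, 38, 14, 5)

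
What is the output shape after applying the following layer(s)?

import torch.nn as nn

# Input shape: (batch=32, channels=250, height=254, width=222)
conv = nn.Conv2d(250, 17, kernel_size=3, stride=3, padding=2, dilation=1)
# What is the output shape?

Input shape: (32, 250, 254, 222)
Output shape: (32, 17, 86, 75)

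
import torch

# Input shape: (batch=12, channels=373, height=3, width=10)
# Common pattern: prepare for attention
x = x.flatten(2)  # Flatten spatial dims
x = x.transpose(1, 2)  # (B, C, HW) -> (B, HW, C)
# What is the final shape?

Input shape: (12, 373, 3, 10)
  -> after flatten(2): (12, 373, 30)
Output shape: (12, 30, 373)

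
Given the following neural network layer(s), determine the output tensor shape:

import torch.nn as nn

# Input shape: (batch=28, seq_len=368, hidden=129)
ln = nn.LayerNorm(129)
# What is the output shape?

Input shape: (28, 368, 129)
Output shape: (28, 368, 129)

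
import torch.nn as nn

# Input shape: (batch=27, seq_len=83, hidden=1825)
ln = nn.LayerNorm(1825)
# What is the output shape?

Input shape: (27, 83, 1825)
Output shape: (27, 83, 1825)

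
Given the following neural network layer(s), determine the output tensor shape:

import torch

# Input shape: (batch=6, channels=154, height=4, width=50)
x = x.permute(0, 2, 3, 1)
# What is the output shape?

Input shape: (6, 154, 4, 50)
Output shape: (6, 4, 50, 154)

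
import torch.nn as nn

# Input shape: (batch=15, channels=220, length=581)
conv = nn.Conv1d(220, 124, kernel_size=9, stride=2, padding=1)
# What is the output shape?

Input shape: (15, 220, 581)
Output shape: (15, 124, 288)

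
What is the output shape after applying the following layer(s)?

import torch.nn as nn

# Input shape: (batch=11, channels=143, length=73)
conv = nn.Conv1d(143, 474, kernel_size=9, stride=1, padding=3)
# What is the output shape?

Input shape: (11, 143, 73)
Output shape: (11, 474, 71)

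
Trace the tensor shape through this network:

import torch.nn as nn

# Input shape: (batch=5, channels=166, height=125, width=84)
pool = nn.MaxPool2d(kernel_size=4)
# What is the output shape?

Input shape: (5, 166, 125, 84)
Output shape: (5, 166, 31, 21)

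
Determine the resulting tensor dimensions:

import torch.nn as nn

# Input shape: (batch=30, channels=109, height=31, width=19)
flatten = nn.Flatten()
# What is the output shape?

Input shape: (30, 109, 31, 19)
Output shape: (30, 64201)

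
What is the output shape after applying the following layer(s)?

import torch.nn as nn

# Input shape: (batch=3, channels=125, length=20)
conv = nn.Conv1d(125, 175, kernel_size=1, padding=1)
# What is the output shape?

Input shape: (3, 125, 20)
Output shape: (3, 175, 22)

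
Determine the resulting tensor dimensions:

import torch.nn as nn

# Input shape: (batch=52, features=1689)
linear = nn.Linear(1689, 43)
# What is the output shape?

Input shape: (52, 1689)
Output shape: (52, 43)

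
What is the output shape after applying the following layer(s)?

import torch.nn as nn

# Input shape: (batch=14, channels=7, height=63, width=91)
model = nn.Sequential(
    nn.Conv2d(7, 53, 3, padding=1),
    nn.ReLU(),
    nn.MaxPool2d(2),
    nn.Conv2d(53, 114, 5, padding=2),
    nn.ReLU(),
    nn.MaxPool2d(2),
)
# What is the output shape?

Input shape: (14, 7, 63, 91)
  -> after first Conv2d: (14, 53, 63, 91)
  -> after first MaxPool2d: (14, 53, 31, 45)
  -> after second Conv2d: (14, 114, 31, 45)
Output shape: (14, 114, 15, 22)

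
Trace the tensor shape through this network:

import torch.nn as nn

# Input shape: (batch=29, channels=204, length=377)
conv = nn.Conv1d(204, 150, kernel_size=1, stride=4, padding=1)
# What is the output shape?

Input shape: (29, 204, 377)
Output shape: (29, 150, 95)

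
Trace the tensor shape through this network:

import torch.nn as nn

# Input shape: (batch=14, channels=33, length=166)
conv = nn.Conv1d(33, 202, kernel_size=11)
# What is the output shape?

Input shape: (14, 33, 166)
Output shape: (14, 202, 156)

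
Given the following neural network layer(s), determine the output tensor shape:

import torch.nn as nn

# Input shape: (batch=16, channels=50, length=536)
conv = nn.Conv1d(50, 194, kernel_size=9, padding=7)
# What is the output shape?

Input shape: (16, 50, 536)
Output shape: (16, 194, 542)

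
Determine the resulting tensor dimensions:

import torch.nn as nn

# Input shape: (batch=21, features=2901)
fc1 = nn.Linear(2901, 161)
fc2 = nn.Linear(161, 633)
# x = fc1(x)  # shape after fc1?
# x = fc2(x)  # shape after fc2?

Input shape: (21, 2901)
  -> after fc1: (21, 161)
Output shape: (21, 633)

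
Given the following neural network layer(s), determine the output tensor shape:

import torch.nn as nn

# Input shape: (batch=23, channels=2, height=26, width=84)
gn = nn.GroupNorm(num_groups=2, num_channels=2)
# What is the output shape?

Input shape: (23, 2, 26, 84)
Output shape: (23, 2, 26, 84)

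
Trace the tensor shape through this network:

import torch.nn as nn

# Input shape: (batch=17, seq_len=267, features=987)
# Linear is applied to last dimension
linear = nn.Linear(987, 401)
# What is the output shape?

Input shape: (17, 267, 987)
Output shape: (17, 267, 401)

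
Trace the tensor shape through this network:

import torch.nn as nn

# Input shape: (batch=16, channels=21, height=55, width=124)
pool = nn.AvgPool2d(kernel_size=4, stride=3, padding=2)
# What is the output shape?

Input shape: (16, 21, 55, 124)
Output shape: (16, 21, 19, 42)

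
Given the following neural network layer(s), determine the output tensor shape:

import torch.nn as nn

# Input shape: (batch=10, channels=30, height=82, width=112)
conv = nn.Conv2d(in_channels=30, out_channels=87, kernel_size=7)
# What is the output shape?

Input shape: (10, 30, 82, 112)
Output shape: (10, 87, 76, 106)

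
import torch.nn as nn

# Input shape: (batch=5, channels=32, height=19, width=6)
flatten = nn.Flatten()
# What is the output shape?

Input shape: (5, 32, 19, 6)
Output shape: (5, 3648)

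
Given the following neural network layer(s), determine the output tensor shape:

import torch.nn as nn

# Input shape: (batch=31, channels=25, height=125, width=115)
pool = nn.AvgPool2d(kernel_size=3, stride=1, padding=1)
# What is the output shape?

Input shape: (31, 25, 125, 115)
Output shape: (31, 25, 125, 115)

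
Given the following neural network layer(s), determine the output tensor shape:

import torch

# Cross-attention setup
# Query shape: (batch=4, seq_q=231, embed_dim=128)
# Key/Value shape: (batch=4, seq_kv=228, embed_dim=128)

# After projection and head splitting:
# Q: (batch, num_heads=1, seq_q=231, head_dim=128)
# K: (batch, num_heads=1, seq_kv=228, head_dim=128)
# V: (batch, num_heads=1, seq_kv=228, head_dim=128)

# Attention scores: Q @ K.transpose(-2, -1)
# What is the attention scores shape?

Input shape: (4, 231, 128)
Output shape: (4, 1, 231, 228)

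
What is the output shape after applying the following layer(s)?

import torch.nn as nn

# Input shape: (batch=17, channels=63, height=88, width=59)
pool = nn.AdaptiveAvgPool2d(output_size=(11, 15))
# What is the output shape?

Input shape: (17, 63, 88, 59)
Output shape: (17, 63, 11, 15)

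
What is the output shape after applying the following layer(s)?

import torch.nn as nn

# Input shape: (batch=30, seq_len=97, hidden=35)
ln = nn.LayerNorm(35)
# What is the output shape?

Input shape: (30, 97, 35)
Output shape: (30, 97, 35)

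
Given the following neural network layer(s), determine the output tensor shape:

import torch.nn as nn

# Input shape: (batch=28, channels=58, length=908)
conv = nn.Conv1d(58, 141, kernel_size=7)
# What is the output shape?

Input shape: (28, 58, 908)
Output shape: (28, 141, 902)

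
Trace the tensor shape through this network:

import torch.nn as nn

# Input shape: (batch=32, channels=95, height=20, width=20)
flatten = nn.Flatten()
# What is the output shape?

Input shape: (32, 95, 20, 20)
Output shape: (32, 38000)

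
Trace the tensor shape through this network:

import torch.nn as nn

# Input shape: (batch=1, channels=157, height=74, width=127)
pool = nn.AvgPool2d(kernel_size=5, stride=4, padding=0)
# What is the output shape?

Input shape: (1, 157, 74, 127)
Output shape: (1, 157, 18, 31)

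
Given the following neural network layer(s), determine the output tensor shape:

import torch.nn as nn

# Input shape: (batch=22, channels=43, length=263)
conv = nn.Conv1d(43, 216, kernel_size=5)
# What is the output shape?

Input shape: (22, 43, 263)
Output shape: (22, 216, 259)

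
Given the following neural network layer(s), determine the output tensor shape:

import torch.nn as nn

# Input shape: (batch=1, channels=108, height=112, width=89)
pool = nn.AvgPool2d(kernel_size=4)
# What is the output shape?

Input shape: (1, 108, 112, 89)
Output shape: (1, 108, 28, 22)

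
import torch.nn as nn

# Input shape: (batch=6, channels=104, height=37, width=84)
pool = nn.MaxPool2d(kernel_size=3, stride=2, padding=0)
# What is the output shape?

Input shape: (6, 104, 37, 84)
Output shape: (6, 104, 18, 41)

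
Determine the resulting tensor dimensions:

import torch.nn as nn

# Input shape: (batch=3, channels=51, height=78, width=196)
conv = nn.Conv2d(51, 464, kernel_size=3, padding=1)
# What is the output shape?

Input shape: (3, 51, 78, 196)
Output shape: (3, 464, 78, 196)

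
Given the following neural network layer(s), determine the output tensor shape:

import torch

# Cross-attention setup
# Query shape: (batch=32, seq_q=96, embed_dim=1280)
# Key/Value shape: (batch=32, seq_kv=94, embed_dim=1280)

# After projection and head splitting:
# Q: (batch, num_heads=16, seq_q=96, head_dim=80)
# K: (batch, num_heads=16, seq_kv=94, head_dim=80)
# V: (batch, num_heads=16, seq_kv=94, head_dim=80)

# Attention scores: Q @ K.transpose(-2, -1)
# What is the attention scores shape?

Input shape: (32, 96, 1280)
Output shape: (32, 16, 96, 94)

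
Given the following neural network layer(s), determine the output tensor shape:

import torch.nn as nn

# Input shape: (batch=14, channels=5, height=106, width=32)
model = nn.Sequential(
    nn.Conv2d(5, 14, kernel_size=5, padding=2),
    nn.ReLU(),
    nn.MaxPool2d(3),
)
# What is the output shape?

Input shape: (14, 5, 106, 32)
  -> after Conv2d: (14, 14, 106, 32)
  -> after ReLU: (14, 14, 106, 32)
Output shape: (14, 14, 35, 10)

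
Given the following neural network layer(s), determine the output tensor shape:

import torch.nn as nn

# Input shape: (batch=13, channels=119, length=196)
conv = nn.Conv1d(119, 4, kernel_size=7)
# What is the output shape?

Input shape: (13, 119, 196)
Output shape: (13, 4, 190)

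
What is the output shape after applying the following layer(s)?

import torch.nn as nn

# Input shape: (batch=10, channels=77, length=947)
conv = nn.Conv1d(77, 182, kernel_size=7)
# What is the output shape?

Input shape: (10, 77, 947)
Output shape: (10, 182, 941)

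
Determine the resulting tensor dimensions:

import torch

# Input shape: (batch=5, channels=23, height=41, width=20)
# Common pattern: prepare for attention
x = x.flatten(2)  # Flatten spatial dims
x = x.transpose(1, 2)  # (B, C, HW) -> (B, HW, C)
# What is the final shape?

Input shape: (5, 23, 41, 20)
  -> after flatten(2): (5, 23, 820)
Output shape: (5, 820, 23)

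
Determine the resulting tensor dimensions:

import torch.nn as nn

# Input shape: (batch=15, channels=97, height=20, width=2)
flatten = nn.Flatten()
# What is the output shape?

Input shape: (15, 97, 20, 2)
Output shape: (15, 3880)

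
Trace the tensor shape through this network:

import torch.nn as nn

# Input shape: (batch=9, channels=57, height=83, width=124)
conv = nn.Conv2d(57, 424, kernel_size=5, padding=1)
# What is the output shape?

Input shape: (9, 57, 83, 124)
Output shape: (9, 424, 81, 122)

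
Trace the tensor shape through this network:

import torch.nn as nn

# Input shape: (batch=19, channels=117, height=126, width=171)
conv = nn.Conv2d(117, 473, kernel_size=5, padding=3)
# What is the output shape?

Input shape: (19, 117, 126, 171)
Output shape: (19, 473, 128, 173)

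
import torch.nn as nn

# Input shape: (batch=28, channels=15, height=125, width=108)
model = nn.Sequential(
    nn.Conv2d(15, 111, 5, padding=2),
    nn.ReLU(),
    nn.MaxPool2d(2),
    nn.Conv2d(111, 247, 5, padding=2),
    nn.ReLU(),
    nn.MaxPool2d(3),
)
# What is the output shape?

Input shape: (28, 15, 125, 108)
  -> after first Conv2d: (28, 111, 125, 108)
  -> after first MaxPool2d: (28, 111, 62, 54)
  -> after second Conv2d: (28, 247, 62, 54)
Output shape: (28, 247, 20, 18)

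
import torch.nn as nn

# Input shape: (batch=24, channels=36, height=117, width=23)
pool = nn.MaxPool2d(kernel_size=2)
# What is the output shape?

Input shape: (24, 36, 117, 23)
Output shape: (24, 36, 58, 11)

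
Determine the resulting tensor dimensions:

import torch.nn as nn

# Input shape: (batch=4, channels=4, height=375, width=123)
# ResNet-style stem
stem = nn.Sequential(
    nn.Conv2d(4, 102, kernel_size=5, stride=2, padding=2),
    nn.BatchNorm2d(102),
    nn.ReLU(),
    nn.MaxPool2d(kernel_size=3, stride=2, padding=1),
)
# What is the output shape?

Input shape: (4, 4, 375, 123)
  -> after Conv2d 5x5 stride=2: (4, 102, 188, 62)
Output shape: (4, 102, 94, 31)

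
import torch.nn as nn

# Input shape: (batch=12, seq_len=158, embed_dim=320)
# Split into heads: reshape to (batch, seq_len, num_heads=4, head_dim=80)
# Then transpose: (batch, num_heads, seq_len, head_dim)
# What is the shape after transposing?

Input shape: (12, 158, 320)
  -> after reshape: (12, 158, 4, 80)
Output shape: (12, 4, 158, 80)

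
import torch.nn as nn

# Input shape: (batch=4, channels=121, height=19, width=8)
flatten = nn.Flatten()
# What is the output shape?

Input shape: (4, 121, 19, 8)
Output shape: (4, 18392)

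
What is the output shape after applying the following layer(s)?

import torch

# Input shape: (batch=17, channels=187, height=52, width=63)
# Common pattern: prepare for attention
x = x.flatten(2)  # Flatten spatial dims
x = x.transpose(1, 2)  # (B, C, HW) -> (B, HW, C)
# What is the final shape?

Input shape: (17, 187, 52, 63)
  -> after flatten(2): (17, 187, 3276)
Output shape: (17, 3276, 187)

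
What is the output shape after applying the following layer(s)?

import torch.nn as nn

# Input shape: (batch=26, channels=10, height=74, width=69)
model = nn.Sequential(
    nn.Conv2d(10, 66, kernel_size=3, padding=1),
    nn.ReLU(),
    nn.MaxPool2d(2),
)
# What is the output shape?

Input shape: (26, 10, 74, 69)
  -> after Conv2d: (26, 66, 74, 69)
  -> after ReLU: (26, 66, 74, 69)
Output shape: (26, 66, 37, 34)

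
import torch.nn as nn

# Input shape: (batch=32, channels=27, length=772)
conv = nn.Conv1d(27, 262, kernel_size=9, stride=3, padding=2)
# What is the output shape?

Input shape: (32, 27, 772)
Output shape: (32, 262, 256)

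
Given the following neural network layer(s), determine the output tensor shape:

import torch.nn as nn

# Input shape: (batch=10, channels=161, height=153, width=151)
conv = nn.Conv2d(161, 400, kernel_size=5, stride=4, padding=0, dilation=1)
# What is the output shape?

Input shape: (10, 161, 153, 151)
Output shape: (10, 400, 38, 37)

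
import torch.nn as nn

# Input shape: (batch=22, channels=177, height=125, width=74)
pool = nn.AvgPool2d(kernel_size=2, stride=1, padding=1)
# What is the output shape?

Input shape: (22, 177, 125, 74)
Output shape: (22, 177, 126, 75)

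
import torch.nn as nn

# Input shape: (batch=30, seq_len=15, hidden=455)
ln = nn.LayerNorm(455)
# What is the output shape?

Input shape: (30, 15, 455)
Output shape: (30, 15, 455)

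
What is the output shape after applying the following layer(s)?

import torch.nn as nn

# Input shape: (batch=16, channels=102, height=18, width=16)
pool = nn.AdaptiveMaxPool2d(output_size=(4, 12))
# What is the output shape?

Input shape: (16, 102, 18, 16)
Output shape: (16, 102, 4, 12)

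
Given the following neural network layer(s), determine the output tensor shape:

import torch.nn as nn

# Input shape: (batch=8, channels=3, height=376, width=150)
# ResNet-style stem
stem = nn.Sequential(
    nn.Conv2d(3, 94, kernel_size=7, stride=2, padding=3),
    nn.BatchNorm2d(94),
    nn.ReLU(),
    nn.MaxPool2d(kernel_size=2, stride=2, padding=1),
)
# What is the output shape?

Input shape: (8, 3, 376, 150)
  -> after Conv2d 7x7 stride=2: (8, 94, 188, 75)
Output shape: (8, 94, 95, 38)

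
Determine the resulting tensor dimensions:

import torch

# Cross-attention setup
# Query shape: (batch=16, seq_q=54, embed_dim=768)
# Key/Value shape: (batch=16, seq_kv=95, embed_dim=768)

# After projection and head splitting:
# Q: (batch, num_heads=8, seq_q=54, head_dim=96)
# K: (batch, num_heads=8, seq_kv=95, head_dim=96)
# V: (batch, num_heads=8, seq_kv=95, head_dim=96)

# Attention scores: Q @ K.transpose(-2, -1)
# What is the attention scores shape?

Input shape: (16, 54, 768)
Output shape: (16, 8, 54, 95)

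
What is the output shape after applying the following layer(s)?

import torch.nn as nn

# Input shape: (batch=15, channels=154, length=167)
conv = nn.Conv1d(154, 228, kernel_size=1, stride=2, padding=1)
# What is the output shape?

Input shape: (15, 154, 167)
Output shape: (15, 228, 85)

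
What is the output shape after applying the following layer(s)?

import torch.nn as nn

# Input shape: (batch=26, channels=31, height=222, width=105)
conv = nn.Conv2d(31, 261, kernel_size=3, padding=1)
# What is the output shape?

Input shape: (26, 31, 222, 105)
Output shape: (26, 261, 222, 105)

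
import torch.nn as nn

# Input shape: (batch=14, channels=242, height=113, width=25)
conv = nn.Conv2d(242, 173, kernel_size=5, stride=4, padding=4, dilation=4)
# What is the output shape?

Input shape: (14, 242, 113, 25)
Output shape: (14, 173, 27, 5)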